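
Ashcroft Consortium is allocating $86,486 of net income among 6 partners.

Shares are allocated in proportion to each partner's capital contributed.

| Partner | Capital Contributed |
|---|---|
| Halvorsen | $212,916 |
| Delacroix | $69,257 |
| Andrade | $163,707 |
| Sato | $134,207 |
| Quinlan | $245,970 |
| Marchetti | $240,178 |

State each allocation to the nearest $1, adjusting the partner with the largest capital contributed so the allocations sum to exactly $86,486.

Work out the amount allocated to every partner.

Capital contributed total: 212,916 + 69,257 + 163,707 + 134,207 + 245,970 + 240,178 = 1,066,235.
Proportional shares: Halvorsen 17,270.35; Delacroix 5,617.67; Andrade 13,278.84; Sato 10,885.99; Quinlan 19,951.48; Marchetti 19,481.67.
Rounded to nearest $1: Halvorsen $17,270; Delacroix $5,618; Andrade $13,279; Sato $10,886; Quinlan $19,951; Marchetti $19,482. Sum = $86,486.
Rounded total matches; no reconciliation needed.

Halvorsen: $17,270; Delacroix: $5,618; Andrade: $13,279; Sato: $10,886; Quinlan: $19,951; Marchetti: $19,482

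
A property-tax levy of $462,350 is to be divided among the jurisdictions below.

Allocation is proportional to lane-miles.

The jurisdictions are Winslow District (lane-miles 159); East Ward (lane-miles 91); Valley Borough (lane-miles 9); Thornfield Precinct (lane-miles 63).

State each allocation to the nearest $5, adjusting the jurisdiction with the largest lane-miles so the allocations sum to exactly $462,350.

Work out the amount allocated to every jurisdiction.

Total lane-miles = 159 + 91 + 9 + 63 = 322.
Unrounded shares: Winslow District 228,303.26; East Ward 130,664.13; Valley Borough 12,922.83; Thornfield Precinct 90,459.78.
At nearest $5: Winslow District $228,305; East Ward $130,665; Valley Borough $12,925; Thornfield Precinct $90,460. Sum = $462,355.
Difference $462,350 − $462,355 = −$5 applied to largest lane-miles (Winslow District): Winslow District becomes $228,300.

Winslow District: $228,300; East Ward: $130,665; Valley Borough: $12,925; Thornfield Precinct: $90,460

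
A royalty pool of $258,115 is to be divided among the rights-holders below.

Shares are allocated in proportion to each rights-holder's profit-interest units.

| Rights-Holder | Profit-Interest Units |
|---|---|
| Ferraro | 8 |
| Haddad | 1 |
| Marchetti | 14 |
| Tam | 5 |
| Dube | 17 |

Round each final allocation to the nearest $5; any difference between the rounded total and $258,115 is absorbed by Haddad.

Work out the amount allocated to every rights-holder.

Ferraro: $45,885 | Haddad: $5,740 | Marchetti: $80,300 | Tam: $28,680 | Dube: $97,510

Combined profit-interest units = 45.
Raw shares: Ferraro 8/45 × $258,115 = 45,887.11; Haddad 1/45 × $258,115 = 5,735.89; Marchetti 14/45 × $258,115 = 80,302.44; Tam 5/45 × $258,115 = 28,679.44; Dube 17/45 × $258,115 = 97,510.11.
At nearest $5: Ferraro $45,885; Haddad $5,735; Marchetti $80,300; Tam $28,680; Dube $97,510. Sum = $258,110.
Difference $258,115 − $258,110 = +$5 applied to Haddad: Haddad becomes $5,740.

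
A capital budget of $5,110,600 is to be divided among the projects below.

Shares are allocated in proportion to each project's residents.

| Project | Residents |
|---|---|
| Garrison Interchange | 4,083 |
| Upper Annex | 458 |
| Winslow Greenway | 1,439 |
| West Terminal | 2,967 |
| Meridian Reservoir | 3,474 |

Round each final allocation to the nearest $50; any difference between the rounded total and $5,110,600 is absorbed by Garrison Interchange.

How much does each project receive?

Garrison Interchange: $1,680,000 · Upper Annex: $188,450 · Winslow Greenway: $592,050 · West Terminal: $1,220,750 · Meridian Reservoir: $1,429,350

Total residents = 12,421.
Unrounded shares: Garrison Interchange 4,083/12,421 × $5,110,600 = 1,679,943.63; Upper Annex 458/12,421 × $5,110,600 = 188,443.35; Winslow Greenway 1,439/12,421 × $5,110,600 = 592,074.18; West Terminal 2,967/12,421 × $5,110,600 = 1,220,767.27; Meridian Reservoir 3,474/12,421 × $5,110,600 = 1,429,371.58.
Rounded to nearest $50: Garrison Interchange $1,679,950; Upper Annex $188,450; Winslow Greenway $592,050; West Terminal $1,220,750; Meridian Reservoir $1,429,350. Sum = $5,110,550.
Difference $5,110,600 − $5,110,550 = +$50 applied to Garrison Interchange: Garrison Interchange becomes $1,680,000.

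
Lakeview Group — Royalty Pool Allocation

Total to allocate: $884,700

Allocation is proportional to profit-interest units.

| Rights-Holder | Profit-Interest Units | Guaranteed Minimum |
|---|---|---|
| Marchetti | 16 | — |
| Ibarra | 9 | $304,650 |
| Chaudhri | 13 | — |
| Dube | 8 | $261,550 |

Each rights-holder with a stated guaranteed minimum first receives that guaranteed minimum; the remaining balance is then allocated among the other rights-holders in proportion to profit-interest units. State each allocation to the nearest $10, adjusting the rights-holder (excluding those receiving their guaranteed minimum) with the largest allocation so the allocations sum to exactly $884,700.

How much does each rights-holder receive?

Guaranteed amounts: Ibarra $304,650; Dube $261,550. Balance $318,500.
Balance split over remaining profit-interest units 29: Marchetti 175,724.14 → $175,720; Chaudhri 142,775.86 → $142,780.

Marchetti: $175,720 · Ibarra: $304,650 · Chaudhri: $142,780 · Dube: $261,550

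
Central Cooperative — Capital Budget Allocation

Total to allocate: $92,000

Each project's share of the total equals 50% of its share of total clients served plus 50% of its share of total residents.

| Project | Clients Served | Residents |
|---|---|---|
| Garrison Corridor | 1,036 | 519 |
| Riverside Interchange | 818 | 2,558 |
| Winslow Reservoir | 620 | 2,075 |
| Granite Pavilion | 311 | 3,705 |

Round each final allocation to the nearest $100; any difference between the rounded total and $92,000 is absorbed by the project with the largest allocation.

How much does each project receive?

Totals — clients served 2,785, residents 8,857.
Blended shares (50% clients served + 50% residents): Garrison Corridor 0.2153; Riverside Interchange 0.2913; Winslow Reservoir 0.2284; Granite Pavilion 0.2650.
Unrounded shares: Garrison Corridor 19,807.16; Riverside Interchange 26,796.26; Winslow Reservoir 21,017.36; Granite Pavilion 24,379.21.
Rounded to nearest $100: Garrison Corridor $19,800; Riverside Interchange $26,800; Winslow Reservoir $21,000; Granite Pavilion $24,400. Sum = $92,000.
No rounding difference to absorb.

Garrison Corridor: $19,800 | Riverside Interchange: $26,800 | Winslow Reservoir: $21,000 | Granite Pavilion: $24,400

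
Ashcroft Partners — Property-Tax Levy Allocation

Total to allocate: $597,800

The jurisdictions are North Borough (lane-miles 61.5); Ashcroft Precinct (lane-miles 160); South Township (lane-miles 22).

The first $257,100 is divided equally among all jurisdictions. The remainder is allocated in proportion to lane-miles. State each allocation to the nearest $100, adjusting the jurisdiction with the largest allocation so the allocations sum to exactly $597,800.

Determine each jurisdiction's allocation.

North Borough: $171,700 | Ashcroft Precinct: $309,600 | South Township: $116,500

$257,100 shared equally gives $85,700 per jurisdiction.
Remainder $340,700 by lane-miles (total 243.5): North Borough 86,049.49 → $86,000; Ashcroft Precinct 223,868.58 → $223,900; South Township 30,781.93 → $30,800.
Totals: North Borough $85,700 + $86,000 = $171,700; Ashcroft Precinct $85,700 + $223,900 = $309,600; South Township $85,700 + $30,800 = $116,500.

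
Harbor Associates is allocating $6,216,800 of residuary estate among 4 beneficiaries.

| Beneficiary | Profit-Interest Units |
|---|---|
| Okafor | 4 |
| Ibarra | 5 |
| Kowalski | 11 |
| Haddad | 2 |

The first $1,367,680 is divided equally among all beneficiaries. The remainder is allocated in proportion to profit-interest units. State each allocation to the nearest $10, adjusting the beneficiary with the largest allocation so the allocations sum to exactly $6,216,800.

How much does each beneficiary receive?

Okafor: $1,223,580 · Ibarra: $1,443,990 · Kowalski: $2,766,480 · Haddad: $782,750

$1,367,680 shared equally gives $341,920 per beneficiary.
Remainder $4,849,120 by profit-interest units (total 22): Okafor 881,658.18 → $881,660; Ibarra 1,102,072.73 → $1,102,070; Kowalski 2,424,560.00 → $2,424,560; Haddad 440,829.09 → $440,830.
Totals: Okafor $341,920 + $881,660 = $1,223,580; Ibarra $341,920 + $1,102,070 = $1,443,990; Kowalski $341,920 + $2,424,560 = $2,766,480; Haddad $341,920 + $440,830 = $782,750.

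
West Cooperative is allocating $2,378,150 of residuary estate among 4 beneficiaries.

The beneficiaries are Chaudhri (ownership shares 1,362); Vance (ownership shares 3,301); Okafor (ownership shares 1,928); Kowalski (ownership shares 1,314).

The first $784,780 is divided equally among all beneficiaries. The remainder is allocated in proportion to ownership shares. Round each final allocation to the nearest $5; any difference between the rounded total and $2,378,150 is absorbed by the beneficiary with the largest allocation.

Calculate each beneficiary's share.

Equal tier: $784,780 ÷ 4 = $196,195 apiece.
Remainder $1,593,370 by ownership shares (total 7,905): Chaudhri 274,531.30 → $274,530; Vance 665,365.51 → $665,365; Okafor 388,617.00 → $388,615; Kowalski 264,856.19 → $264,855.
Rounding difference +$5 on remainder applied to Vance.
Totals: Chaudhri $196,195 + $274,530 = $470,725; Vance $196,195 + $665,370 = $861,565; Okafor $196,195 + $388,615 = $584,810; Kowalski $196,195 + $264,855 = $461,050.

Chaudhri: $470,725 · Vance: $861,565 · Okafor: $584,810 · Kowalski: $461,050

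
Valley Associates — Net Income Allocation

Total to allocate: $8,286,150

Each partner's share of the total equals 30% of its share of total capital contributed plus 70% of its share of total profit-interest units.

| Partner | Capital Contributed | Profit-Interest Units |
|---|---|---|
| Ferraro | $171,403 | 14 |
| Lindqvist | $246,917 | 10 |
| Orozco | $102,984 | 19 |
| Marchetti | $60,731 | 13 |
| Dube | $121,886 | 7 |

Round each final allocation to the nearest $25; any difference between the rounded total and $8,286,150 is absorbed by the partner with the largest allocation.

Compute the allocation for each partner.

Ferraro: $1,894,250; Lindqvist: $1,792,650; Orozco: $2,113,000; Marchetti: $1,411,350; Dube: $1,074,900

Capital contributed total 703,921; profit-interest units total 63.
Composite weights (30% capital contributed + 70% profit-interest units): Ferraro 0.2286; Lindqvist 0.2163; Orozco 0.2550; Marchetti 0.1703; Dube 0.1297.
Raw shares: Ferraro 1,894,253.70; Lindqvist 1,792,652.47; Orozco 2,112,978.72; Marchetti 1,411,355.37; Dube 1,074,909.74.
At nearest $25: Ferraro $1,894,250; Lindqvist $1,792,650; Orozco $2,112,975; Marchetti $1,411,350; Dube $1,074,900. Sum = $8,286,125.
Difference $8,286,150 − $8,286,125 = +$25 applied to largest allocation (Orozco): Orozco becomes $2,113,000.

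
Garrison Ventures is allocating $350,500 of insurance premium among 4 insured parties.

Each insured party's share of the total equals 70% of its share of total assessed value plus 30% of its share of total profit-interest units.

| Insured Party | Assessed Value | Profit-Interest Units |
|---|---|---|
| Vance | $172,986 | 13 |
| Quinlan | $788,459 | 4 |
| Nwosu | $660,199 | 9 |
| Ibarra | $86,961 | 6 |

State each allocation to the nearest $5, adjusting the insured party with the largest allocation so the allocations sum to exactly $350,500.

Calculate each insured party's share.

Totals — assessed value 1,708,605, profit-interest units 32.
Composite weights (70% assessed value + 30% profit-interest units): Vance 0.1927; Quinlan 0.3605; Nwosu 0.3549; Ibarra 0.0919.
Raw shares: Vance 67,557.40; Quinlan 126,363.84; Nwosu 124,375.82; Ibarra 32,202.94.
Rounded to nearest $5: Vance $67,555; Quinlan $126,365; Nwosu $124,375; Ibarra $32,205. Sum = $350,500.
Sum already equals the total — no adjustment.

Vance: $67,555; Quinlan: $126,365; Nwosu: $124,375; Ibarra: $32,205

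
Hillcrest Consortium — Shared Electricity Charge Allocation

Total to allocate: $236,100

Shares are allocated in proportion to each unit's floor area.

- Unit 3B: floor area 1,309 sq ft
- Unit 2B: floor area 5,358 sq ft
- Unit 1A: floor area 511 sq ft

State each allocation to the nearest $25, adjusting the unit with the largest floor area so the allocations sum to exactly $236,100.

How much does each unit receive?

Combined floor area = 1,309 + 5,358 + 511 = 7,178.
Proportional shares: Unit 3B 43,055.85; Unit 2B 176,236.25; Unit 1A 16,807.90.
At nearest $25: Unit 3B $43,050; Unit 2B $176,225; Unit 1A $16,800. Sum = $236,075.
Difference $236,100 − $236,075 = +$25 applied to largest floor area (Unit 2B): Unit 2B becomes $176,250.

Unit 3B: $43,050 · Unit 2B: $176,250 · Unit 1A: $16,800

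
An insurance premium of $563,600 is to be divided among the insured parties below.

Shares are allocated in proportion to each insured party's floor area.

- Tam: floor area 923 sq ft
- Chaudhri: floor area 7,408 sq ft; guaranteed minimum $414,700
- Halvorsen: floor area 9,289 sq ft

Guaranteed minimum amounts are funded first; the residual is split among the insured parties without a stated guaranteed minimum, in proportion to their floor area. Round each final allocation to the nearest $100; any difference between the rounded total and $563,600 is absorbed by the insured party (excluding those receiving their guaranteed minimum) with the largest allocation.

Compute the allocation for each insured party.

Minimums first: Chaudhri $414,700. Remaining pool $148,900.
Remaining pool split over remaining floor area 10,212: Tam 13,458.16 → $13,500; Halvorsen 135,441.84 → $135,400.

Tam: $13,500; Chaudhri: $414,700; Halvorsen: $135,400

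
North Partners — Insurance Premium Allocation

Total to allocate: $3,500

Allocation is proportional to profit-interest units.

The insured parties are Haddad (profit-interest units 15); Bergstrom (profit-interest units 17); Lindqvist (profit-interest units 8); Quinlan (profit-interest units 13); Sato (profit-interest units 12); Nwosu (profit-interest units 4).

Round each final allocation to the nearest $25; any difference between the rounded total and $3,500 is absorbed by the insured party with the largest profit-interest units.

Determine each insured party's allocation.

Haddad: $750 | Bergstrom: $900 | Lindqvist: $400 | Quinlan: $650 | Sato: $600 | Nwosu: $200

Combined profit-interest units = 69.
Pro-rata amounts: Haddad 15/69 × $3,500 = 760.87; Bergstrom 17/69 × $3,500 = 862.32; Lindqvist 8/69 × $3,500 = 405.80; Quinlan 13/69 × $3,500 = 659.42; Sato 12/69 × $3,500 = 608.70; Nwosu 4/69 × $3,500 = 202.90.
Rounded to nearest $25: Haddad $750; Bergstrom $850; Lindqvist $400; Quinlan $650; Sato $600; Nwosu $200. Sum = $3,450.
Difference $3,500 − $3,450 = +$50 applied to largest profit-interest units (Bergstrom): Bergstrom becomes $900.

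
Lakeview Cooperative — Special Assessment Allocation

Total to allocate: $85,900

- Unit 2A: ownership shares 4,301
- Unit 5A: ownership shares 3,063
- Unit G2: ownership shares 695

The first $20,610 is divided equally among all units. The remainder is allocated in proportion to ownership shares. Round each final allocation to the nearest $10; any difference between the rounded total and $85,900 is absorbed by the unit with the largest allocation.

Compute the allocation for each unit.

$20,610 shared equally gives $6,870 per unit.
Remainder $65,290 by ownership shares (total 8,059): Unit 2A 34,844.56 → $34,840; Unit 5A 24,814.90 → $24,810; Unit G2 5,630.54 → $5,630.
Rounding difference +$10 on remainder applied to Unit 2A.
Totals: Unit 2A $6,870 + $34,850 = $41,720; Unit 5A $6,870 + $24,810 = $31,680; Unit G2 $6,870 + $5,630 = $12,500.

Unit 2A: $41,720 | Unit 5A: $31,680 | Unit G2: $12,500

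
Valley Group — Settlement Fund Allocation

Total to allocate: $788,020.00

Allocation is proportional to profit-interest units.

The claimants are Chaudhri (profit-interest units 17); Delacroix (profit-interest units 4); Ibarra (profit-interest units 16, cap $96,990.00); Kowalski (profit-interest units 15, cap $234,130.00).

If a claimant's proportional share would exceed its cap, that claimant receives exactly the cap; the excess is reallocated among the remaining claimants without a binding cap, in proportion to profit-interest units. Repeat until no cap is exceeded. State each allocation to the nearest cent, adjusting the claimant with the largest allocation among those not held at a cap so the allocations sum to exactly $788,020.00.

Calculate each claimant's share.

Chaudhri: $369,871.43; Delacroix: $87,028.57; Ibarra: $96,990.00; Kowalski: $234,130.00

Sum of profit-interest units: 52.
Proportional shares (ignoring caps): Chaudhri 257,621.9231; Delacroix 60,616.9231; Ibarra 242,467.6923; Kowalski 227,313.4615.
Cap binds for Ibarra ($96,990.00); remaining pool $691,030.00 reallocated over remaining profit-interest units 36.
Cap binds for Kowalski ($234,130.00); remaining pool $456,900.00 reallocated over remaining profit-interest units 21.
Remaining shares: Chaudhri 369,871.4286 → $369,871.43; Delacroix 87,028.5714 → $87,028.57.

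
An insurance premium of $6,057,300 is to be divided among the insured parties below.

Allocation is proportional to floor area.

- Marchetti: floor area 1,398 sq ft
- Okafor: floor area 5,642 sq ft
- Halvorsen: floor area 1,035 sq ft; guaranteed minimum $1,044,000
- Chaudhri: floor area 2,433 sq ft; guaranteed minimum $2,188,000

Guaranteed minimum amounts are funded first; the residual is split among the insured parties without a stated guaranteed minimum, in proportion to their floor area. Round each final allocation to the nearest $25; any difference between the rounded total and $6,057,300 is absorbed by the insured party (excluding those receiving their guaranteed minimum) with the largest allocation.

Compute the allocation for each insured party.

Fund the minimums — Halvorsen $1,044,000; Chaudhri $2,188,000. Remaining pool $2,825,300.
Remaining pool split over remaining floor area 7,040: Marchetti 561,046.79 → $561,050; Okafor 2,264,253.21 → $2,264,250.

Marchetti: $561,050 | Okafor: $2,264,250 | Halvorsen: $1,044,000 | Chaudhri: $2,188,000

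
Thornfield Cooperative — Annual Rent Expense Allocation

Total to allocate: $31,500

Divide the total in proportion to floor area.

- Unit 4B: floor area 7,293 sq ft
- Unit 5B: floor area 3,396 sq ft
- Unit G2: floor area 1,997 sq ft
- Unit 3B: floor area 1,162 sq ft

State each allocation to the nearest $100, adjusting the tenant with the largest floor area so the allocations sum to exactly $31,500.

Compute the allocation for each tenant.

Combined floor area = 7,293 + 3,396 + 1,997 + 1,162 = 13,848.
Pro-rata amounts: Unit 4B 16,589.36; Unit 5B 7,724.87; Unit G2 4,542.57; Unit 3B 2,643.20.
Rounded to nearest $100: Unit 4B $16,600; Unit 5B $7,700; Unit G2 $4,500; Unit 3B $2,600. Sum = $31,400.
Difference $31,500 − $31,400 = +$100 applied to largest floor area (Unit 4B): Unit 4B becomes $16,700.

Unit 4B: $16,700 | Unit 5B: $7,700 | Unit G2: $4,500 | Unit 3B: $2,600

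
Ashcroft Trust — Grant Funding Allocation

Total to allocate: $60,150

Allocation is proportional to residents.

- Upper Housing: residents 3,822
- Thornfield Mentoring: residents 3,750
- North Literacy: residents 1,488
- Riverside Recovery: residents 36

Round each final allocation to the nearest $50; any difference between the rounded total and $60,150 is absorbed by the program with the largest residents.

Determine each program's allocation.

Upper Housing: $25,250; Thornfield Mentoring: $24,800; North Literacy: $9,850; Riverside Recovery: $250

Total residents = 3,822 + 3,750 + 1,488 + 36 = 9,096.
Pro-rata amounts: Upper Housing 25,274.11; Thornfield Mentoring 24,797.99; North Literacy 9,839.84; Riverside Recovery 238.06.
Rounded to nearest $50: Upper Housing $25,250; Thornfield Mentoring $24,800; North Literacy $9,850; Riverside Recovery $250. Sum = $60,150.
Sum already equals the total — no adjustment.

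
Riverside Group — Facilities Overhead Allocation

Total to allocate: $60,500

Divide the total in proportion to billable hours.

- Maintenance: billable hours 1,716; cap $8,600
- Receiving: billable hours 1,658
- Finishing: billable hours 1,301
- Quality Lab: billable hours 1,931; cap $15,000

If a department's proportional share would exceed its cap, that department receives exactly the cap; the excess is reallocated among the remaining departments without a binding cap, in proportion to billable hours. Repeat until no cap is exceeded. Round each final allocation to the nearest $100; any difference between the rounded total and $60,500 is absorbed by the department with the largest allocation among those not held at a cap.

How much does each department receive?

Maintenance: $8,600; Receiving: $20,700; Finishing: $16,200; Quality Lab: $15,000

Billable hours total: 6,606.
Unconstrained shares: Maintenance 15,715.71; Receiving 15,184.53; Finishing 11,915.00; Quality Lab 17,684.76.
Held at cap: Maintenance ($8,600), Quality Lab ($15,000); residual $36,900 reallocated over remaining billable hours 2,959.
Shares after redistribution: Receiving 20,675.97 → $20,700; Finishing 16,224.03 → $16,200.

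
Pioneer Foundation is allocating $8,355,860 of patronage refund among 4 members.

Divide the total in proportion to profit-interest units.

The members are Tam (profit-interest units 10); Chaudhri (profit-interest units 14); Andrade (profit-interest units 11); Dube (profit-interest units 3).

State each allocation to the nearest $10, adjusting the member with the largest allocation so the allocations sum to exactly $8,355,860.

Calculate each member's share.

Tam: $2,198,910 · Chaudhri: $3,078,480 · Andrade: $2,418,800 · Dube: $659,670

Total profit-interest units = 38.
Raw shares: Tam 10/38 × $8,355,860 = 2,198,910.53; Chaudhri 14/38 × $8,355,860 = 3,078,474.74; Andrade 11/38 × $8,355,860 = 2,418,801.58; Dube 3/38 × $8,355,860 = 659,673.16.
At nearest $10: Tam $2,198,910; Chaudhri $3,078,470; Andrade $2,418,800; Dube $659,670. Sum = $8,355,850.
Difference $8,355,860 − $8,355,850 = +$10 applied to largest allocation (Chaudhri): Chaudhri becomes $3,078,480.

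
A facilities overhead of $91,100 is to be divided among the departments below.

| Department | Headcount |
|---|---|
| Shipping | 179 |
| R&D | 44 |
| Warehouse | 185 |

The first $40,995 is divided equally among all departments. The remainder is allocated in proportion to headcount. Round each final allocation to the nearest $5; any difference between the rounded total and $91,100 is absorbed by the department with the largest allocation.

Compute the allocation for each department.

$40,995 shared equally gives $13,665 per department.
Remainder $50,105 by headcount (total 408): Shipping 21,982.34 → $21,980; R&D 5,403.48 → $5,405; Warehouse 22,719.18 → $22,720.
Totals: Shipping $13,665 + $21,980 = $35,645; R&D $13,665 + $5,405 = $19,070; Warehouse $13,665 + $22,720 = $36,385.

Shipping: $35,645 | R&D: $19,070 | Warehouse: $36,385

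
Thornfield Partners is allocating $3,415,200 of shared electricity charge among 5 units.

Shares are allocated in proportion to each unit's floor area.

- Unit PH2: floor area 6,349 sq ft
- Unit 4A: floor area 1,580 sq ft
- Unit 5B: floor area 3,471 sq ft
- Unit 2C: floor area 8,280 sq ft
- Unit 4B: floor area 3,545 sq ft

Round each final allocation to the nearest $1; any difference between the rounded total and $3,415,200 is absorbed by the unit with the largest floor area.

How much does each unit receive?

Unit PH2: $933,611; Unit 4A: $232,337; Unit 5B: $510,405; Unit 2C: $1,217,560; Unit 4B: $521,287

Combined floor area = 6,349 + 1,580 + 3,471 + 8,280 + 3,545 = 23,225.
Proportional shares: Unit PH2 933,610.54; Unit 4A 232,336.53; Unit 5B 510,405.13; Unit 2C 1,217,561.08; Unit 4B 521,286.72.
At nearest $1: Unit PH2 $933,611; Unit 4A $232,337; Unit 5B $510,405; Unit 2C $1,217,561; Unit 4B $521,287. Sum = $3,415,201.
Difference $3,415,200 − $3,415,201 = −$1 applied to largest floor area (Unit 2C): Unit 2C becomes $1,217,560.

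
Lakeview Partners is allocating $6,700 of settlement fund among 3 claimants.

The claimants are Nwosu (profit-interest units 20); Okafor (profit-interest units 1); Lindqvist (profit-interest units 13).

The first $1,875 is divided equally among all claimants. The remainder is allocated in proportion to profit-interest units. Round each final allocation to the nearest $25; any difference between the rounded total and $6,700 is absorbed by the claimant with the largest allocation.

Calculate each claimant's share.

$1,875 shared equally gives $625 per claimant.
Remainder $4,825 by profit-interest units (total 34): Nwosu 2,838.24 → $2,850; Okafor 141.91 → $150; Lindqvist 1,844.85 → $1,850.
Rounding difference −$25 on remainder applied to Nwosu.
Totals: Nwosu $625 + $2,825 = $3,450; Okafor $625 + $150 = $775; Lindqvist $625 + $1,850 = $2,475.

Nwosu: $3,450 | Okafor: $775 | Lindqvist: $2,475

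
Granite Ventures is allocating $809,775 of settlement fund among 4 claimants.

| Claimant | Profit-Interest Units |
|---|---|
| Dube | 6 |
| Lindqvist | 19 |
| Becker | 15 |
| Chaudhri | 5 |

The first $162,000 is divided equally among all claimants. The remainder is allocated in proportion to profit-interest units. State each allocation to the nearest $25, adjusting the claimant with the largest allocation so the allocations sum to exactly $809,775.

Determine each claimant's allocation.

Dube: $126,875 | Lindqvist: $314,000 | Becker: $256,425 | Chaudhri: $112,475

First tranche $162,000 split equally: $40,500 each.
Remainder $647,775 by profit-interest units (total 45): Dube 86,370.00 → $86,375; Lindqvist 273,505.00 → $273,500; Becker 215,925.00 → $215,925; Chaudhri 71,975.00 → $71,975.
Totals: Dube $40,500 + $86,375 = $126,875; Lindqvist $40,500 + $273,500 = $314,000; Becker $40,500 + $215,925 = $256,425; Chaudhri $40,500 + $71,975 = $112,475.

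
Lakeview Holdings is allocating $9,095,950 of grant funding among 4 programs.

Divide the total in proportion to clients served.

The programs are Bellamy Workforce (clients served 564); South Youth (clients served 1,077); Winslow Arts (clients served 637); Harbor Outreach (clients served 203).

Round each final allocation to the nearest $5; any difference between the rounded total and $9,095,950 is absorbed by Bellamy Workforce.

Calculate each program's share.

Bellamy Workforce: $2,067,765 | South Youth: $3,948,545 | Winslow Arts: $2,335,395 | Harbor Outreach: $744,245

Combined clients served = 2,481.
Proportional shares: Bellamy Workforce 564/2,481 × $9,095,950 = 2,067,761.31; South Youth 1,077/2,481 × $9,095,950 = 3,948,544.20; Winslow Arts 637/2,481 × $9,095,950 = 2,335,397.08; Harbor Outreach 203/2,481 × $9,095,950 = 744,247.42.
Rounded to nearest $5: Bellamy Workforce $2,067,760; South Youth $3,948,545; Winslow Arts $2,335,395; Harbor Outreach $744,245. Sum = $9,095,945.
Difference $9,095,950 − $9,095,945 = +$5 applied to Bellamy Workforce: Bellamy Workforce becomes $2,067,765.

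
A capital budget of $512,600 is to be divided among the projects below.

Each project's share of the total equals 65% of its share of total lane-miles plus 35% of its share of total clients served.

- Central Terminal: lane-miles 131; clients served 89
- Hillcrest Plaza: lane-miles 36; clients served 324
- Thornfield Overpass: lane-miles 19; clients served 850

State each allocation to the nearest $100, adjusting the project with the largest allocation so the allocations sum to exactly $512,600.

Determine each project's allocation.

Central Terminal: $247,300 · Hillcrest Plaza: $110,500 · Thornfield Overpass: $154,800

Lane-miles total 186; clients served total 1,263.
Blended shares (65% lane-miles + 35% clients served): Central Terminal 0.4825; Hillcrest Plaza 0.2156; Thornfield Overpass 0.3019.
Proportional shares: Central Terminal 247,308.59; Hillcrest Plaza 110,512.81; Thornfield Overpass 154,778.61.
Rounded to nearest $100: Central Terminal $247,300; Hillcrest Plaza $110,500; Thornfield Overpass $154,800. Sum = $512,600.
No rounding difference to absorb.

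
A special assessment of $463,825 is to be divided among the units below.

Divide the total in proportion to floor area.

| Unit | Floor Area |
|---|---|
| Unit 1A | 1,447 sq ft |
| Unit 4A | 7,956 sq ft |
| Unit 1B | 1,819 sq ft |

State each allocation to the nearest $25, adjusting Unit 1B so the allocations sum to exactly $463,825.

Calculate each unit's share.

Sum of floor area: 11,222.
Unrounded shares: Unit 1A 1,447/11,222 × $463,825 = 59,807.06; Unit 4A 7,956/11,222 × $463,825 = 328,835.47; Unit 1B 1,819/11,222 × $463,825 = 75,182.47.
After rounding ($25): Unit 1A $59,800; Unit 4A $328,825; Unit 1B $75,175. Sum = $463,800.
Difference $463,825 − $463,800 = +$25 applied to Unit 1B: Unit 1B becomes $75,200.

Unit 1A: $59,800 · Unit 4A: $328,825 · Unit 1B: $75,200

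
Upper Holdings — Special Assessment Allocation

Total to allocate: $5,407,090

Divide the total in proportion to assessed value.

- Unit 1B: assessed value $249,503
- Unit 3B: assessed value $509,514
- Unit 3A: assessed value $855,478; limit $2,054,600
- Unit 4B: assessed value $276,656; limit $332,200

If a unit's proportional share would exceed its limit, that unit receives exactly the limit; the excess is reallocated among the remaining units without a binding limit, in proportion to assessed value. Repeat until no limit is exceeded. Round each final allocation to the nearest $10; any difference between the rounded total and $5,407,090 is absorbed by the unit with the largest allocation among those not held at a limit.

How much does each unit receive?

Unit 1B: $992,830 · Unit 3B: $2,027,460 · Unit 3A: $2,054,600 · Unit 4B: $332,200

Total assessed value = 1,891,151.
Proportional shares (ignoring caps): Unit 1B 713,367.24; Unit 3B 1,456,778.47; Unit 3A 2,445,942.47; Unit 4B 791,001.82.
Held at cap: Unit 3A ($2,054,600), Unit 4B ($332,200); residual $3,020,290 reallocated over remaining assessed value 759,017.
Shares after redistribution: Unit 1B 992,825.48 → $992,830; Unit 3B 2,027,464.52 → $2,027,460.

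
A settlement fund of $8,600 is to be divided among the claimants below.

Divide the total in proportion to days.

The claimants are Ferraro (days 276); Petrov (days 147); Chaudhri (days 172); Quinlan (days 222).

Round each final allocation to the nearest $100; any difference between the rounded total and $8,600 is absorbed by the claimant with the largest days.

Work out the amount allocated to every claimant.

Ferraro: $3,000 | Petrov: $1,500 | Chaudhri: $1,800 | Quinlan: $2,300

Combined days = 817.
Raw shares: Ferraro 276/817 × $8,600 = 2,905.26; Petrov 147/817 × $8,600 = 1,547.37; Chaudhri 172/817 × $8,600 = 1,810.53; Quinlan 222/817 × $8,600 = 2,336.84.
Rounded to nearest $100: Ferraro $2,900; Petrov $1,500; Chaudhri $1,800; Quinlan $2,300. Sum = $8,500.
Difference $8,600 − $8,500 = +$100 applied to largest days (Ferraro): Ferraro becomes $3,000.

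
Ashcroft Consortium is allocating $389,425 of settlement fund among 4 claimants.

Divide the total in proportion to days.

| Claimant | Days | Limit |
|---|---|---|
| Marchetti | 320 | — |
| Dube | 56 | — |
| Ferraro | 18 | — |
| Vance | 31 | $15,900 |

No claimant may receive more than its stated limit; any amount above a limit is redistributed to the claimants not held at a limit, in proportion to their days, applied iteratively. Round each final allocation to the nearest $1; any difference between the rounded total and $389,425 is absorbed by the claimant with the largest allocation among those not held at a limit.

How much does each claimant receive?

Marchetti: $303,370; Dube: $53,090; Ferraro: $17,065; Vance: $15,900

Combined days = 425.
Pro-rata shares before constraints: Marchetti 293,214.12; Dube 51,312.47; Ferraro 16,493.29; Vance 28,405.12.
Capped: Vance ($15,900); balance $373,525 reallocated over remaining days 394.
Remaining shares: Marchetti 303,370.56 → $303,371; Dube 53,089.85 → $53,090; Ferraro 17,064.59 → $17,065.
Rounding difference −$1 applied to Marchetti → $303,370.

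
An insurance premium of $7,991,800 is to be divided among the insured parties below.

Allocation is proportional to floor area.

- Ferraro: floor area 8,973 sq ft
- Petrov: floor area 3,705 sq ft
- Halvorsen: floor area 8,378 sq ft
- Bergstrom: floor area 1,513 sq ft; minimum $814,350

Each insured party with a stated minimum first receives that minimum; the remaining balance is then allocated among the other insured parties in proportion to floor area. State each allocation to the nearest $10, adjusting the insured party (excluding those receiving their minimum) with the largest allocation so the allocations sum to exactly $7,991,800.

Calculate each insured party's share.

Ferraro: $3,058,660 · Petrov: $1,262,940 · Halvorsen: $2,855,850 · Bergstrom: $814,350

Guaranteed amounts: Bergstrom $814,350. Remaining pool $7,177,450.
Remaining pool split over remaining floor area 21,056: Ferraro 3,058,665.41 → $3,058,670; Petrov 1,262,939.41 → $1,262,940; Halvorsen 2,855,845.18 → $2,855,850.
Rounding difference −$10 applied to Ferraro → $3,058,660.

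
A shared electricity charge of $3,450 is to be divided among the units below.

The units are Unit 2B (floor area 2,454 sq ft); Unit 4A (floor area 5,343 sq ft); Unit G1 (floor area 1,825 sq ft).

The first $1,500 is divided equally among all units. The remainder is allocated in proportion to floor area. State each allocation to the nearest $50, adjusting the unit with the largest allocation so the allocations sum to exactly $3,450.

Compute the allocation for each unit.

Unit 2B: $1,000 | Unit 4A: $1,600 | Unit G1: $850

First tranche $1,500 split equally: $500 each.
Remainder $1,950 by floor area (total 9,622): Unit 2B 497.33 → $500; Unit 4A 1,082.82 → $1,100; Unit G1 369.86 → $350.
Totals: Unit 2B $500 + $500 = $1,000; Unit 4A $500 + $1,100 = $1,600; Unit G1 $500 + $350 = $850.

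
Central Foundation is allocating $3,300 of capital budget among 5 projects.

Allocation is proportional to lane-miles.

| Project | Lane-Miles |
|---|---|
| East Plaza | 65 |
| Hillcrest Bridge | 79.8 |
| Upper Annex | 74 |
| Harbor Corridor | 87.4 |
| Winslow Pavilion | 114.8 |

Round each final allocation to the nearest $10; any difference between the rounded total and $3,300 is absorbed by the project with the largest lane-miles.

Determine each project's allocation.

East Plaza: $510 · Hillcrest Bridge: $630 · Upper Annex: $580 · Harbor Corridor: $690 · Winslow Pavilion: $890

Sum of lane-miles: 421.
Raw shares: East Plaza 65/421 × $3,300 = 509.50; Hillcrest Bridge 79.8/421 × $3,300 = 625.51; Upper Annex 74/421 × $3,300 = 580.05; Harbor Corridor 87.4/421 × $3,300 = 685.08; Winslow Pavilion 114.8/421 × $3,300 = 899.86.
At nearest $10: East Plaza $510; Hillcrest Bridge $630; Upper Annex $580; Harbor Corridor $690; Winslow Pavilion $900. Sum = $3,310.
Difference $3,300 − $3,310 = −$10 applied to largest lane-miles (Winslow Pavilion): Winslow Pavilion becomes $890.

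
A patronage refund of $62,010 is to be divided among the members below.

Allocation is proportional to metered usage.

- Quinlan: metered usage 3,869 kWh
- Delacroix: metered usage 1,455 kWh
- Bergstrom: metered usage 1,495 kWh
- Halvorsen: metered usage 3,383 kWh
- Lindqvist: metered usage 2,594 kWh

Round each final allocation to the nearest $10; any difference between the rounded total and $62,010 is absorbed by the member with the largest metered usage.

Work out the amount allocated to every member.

Quinlan: $18,760 · Delacroix: $7,050 · Bergstrom: $7,240 · Halvorsen: $16,390 · Lindqvist: $12,570

Total metered usage = 12,796.
Pro-rata amounts: Quinlan 3,869/12,796 × $62,010 = 18,749.35; Delacroix 1,455/12,796 × $62,010 = 7,051.00; Bergstrom 1,495/12,796 × $62,010 = 7,244.84; Halvorsen 3,383/12,796 × $62,010 = 16,394.17; Lindqvist 2,594/12,796 × $62,010 = 12,570.64.
At nearest $10: Quinlan $18,750; Delacroix $7,050; Bergstrom $7,240; Halvorsen $16,390; Lindqvist $12,570. Sum = $62,000.
Difference $62,010 − $62,000 = +$10 applied to largest metered usage (Quinlan): Quinlan becomes $18,760.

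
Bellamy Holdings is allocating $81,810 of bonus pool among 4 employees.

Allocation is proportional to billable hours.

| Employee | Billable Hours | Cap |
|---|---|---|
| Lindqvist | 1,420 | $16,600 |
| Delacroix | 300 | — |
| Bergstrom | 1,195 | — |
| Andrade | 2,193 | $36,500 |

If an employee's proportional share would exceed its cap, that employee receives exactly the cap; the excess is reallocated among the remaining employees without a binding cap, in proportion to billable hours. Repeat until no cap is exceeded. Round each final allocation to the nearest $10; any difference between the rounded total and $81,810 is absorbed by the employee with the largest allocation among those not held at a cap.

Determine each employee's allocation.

Sum of billable hours: 5,108.
Pro-rata shares before constraints: Lindqvist 22,742.80; Delacroix 4,804.82; Bergstrom 19,139.18; Andrade 35,123.20.
Capped: Lindqvist ($16,600); residual $65,210 reallocated over remaining billable hours 3,688.
Capped: Andrade ($36,500); residual $28,710 reallocated over remaining billable hours 1,495.
Redistributed shares: Delacroix 5,761.20 → $5,760; Bergstrom 22,948.80 → $22,950.

Lindqvist: $16,600 | Delacroix: $5,760 | Bergstrom: $22,950 | Andrade: $36,500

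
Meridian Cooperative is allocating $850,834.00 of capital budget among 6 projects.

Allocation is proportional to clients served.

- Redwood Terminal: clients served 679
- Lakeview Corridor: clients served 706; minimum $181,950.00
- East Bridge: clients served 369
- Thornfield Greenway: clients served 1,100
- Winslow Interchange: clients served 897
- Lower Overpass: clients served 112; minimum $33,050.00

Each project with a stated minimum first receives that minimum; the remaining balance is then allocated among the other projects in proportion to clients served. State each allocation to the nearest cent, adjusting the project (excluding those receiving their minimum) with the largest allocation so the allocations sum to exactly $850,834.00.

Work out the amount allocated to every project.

Redwood Terminal: $141,783.67 | Lakeview Corridor: $181,950.00 | East Bridge: $77,051.80 | Thornfield Greenway: $229,693.74 | Winslow Interchange: $187,304.79 | Lower Overpass: $33,050.00

Minimums first: Lakeview Corridor $181,950.00; Lower Overpass $33,050.00. Residual $635,834.00.
Residual split over remaining clients served 3,045: Redwood Terminal 141,783.6736 → $141,783.67; East Bridge 77,051.8049 → $77,051.80; Thornfield Greenway 229,693.7274 → $229,693.73; Winslow Interchange 187,304.7941 → $187,304.79.
Rounding difference +$0.01 applied to Thornfield Greenway → $229,693.74.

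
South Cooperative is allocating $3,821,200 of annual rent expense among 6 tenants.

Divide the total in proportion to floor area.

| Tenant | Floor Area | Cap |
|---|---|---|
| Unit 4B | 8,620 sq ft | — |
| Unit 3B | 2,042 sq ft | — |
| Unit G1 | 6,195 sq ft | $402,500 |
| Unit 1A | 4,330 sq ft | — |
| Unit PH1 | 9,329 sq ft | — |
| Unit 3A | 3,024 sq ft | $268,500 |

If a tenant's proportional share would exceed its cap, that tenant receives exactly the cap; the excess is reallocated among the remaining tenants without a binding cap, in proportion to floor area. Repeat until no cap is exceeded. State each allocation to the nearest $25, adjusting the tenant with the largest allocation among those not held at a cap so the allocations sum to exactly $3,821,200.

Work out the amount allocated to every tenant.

Floor area total: 33,540.
Unconstrained shares: Unit 4B 982,073.46; Unit 3B 232,644.32; Unit G1 705,794.10; Unit 1A 493,315.32; Unit PH1 1,062,849.58; Unit 3A 344,523.22.
Capped: Unit G1 ($402,500), Unit 3A ($268,500); balance $3,150,200 reallocated over remaining floor area 24,321.
Redistributed shares: Unit 4B 1,116,513.47 → $1,116,525; Unit 3B 264,491.94 → $264,500; Unit 1A 560,847.25 → $560,850; Unit PH1 1,208,347.35 → $1,208,350.
Rounding difference −$25 applied to Unit PH1 → $1,208,325.

Unit 4B: $1,116,525 | Unit 3B: $264,500 | Unit G1: $402,500 | Unit 1A: $560,850 | Unit PH1: $1,208,325 | Unit 3A: $268,500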